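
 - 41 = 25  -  66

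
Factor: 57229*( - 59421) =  - 3^1*29^1*151^1*379^1*683^1 = - 3400604409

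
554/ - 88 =-277/44 = - 6.30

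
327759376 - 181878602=145880774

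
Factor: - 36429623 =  - 17^1*937^1 *2287^1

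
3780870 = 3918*965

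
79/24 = 79/24 = 3.29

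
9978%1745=1253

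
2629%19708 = 2629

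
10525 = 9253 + 1272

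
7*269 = 1883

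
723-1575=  - 852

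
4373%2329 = 2044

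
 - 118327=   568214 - 686541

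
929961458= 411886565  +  518074893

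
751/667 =751/667 = 1.13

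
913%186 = 169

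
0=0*4370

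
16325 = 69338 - 53013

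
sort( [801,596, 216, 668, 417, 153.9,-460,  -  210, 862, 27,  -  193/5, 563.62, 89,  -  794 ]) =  [ - 794, - 460, - 210, - 193/5 , 27,89, 153.9, 216, 417, 563.62, 596, 668, 801, 862]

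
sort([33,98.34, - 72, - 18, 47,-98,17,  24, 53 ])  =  [ -98, - 72, - 18, 17,  24 , 33,47,  53,98.34]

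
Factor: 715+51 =766 =2^1*383^1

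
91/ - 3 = - 91/3 = - 30.33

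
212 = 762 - 550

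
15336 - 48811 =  - 33475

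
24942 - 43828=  - 18886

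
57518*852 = 49005336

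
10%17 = 10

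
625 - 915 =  - 290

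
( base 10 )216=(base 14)116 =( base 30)76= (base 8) 330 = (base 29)7d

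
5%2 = 1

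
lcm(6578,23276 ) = 302588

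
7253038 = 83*87386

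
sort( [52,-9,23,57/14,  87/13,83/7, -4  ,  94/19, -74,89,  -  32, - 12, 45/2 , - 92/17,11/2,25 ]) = [ -74, -32, - 12, -9, - 92/17, - 4,57/14,94/19,11/2,87/13,83/7,45/2,23,  25,52,89 ] 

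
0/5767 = 0 = 0.00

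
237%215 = 22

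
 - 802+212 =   -  590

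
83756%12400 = 9356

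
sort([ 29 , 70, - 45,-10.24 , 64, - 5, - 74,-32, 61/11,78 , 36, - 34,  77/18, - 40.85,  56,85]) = [ - 74, - 45, - 40.85, - 34, - 32, -10.24 , - 5 , 77/18 , 61/11 , 29 , 36,  56, 64, 70,78,85 ] 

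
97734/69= 32578/23 = 1416.43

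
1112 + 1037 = 2149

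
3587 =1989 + 1598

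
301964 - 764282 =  - 462318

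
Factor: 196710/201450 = 83/85=5^( - 1)*17^( - 1) *83^1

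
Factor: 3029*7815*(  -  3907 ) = -3^1*5^1*13^1*233^1* 521^1*3907^1 = - 92485077945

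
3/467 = 3/467 = 0.01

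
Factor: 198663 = 3^1*66221^1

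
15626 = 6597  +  9029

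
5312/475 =11 + 87/475 = 11.18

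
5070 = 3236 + 1834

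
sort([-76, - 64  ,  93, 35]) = [ - 76, - 64,35, 93]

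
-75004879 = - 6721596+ - 68283283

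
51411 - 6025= 45386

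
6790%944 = 182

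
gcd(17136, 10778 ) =34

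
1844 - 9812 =  -  7968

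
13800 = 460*30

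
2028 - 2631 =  - 603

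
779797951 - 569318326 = 210479625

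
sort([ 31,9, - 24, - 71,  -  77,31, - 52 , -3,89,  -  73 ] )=[ - 77, - 73,- 71, - 52, - 24,  -  3,9,31,31,89]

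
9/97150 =9/97150=0.00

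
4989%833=824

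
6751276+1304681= 8055957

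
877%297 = 283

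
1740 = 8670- 6930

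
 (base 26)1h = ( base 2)101011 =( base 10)43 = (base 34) 19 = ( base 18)27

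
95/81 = 1 + 14/81 = 1.17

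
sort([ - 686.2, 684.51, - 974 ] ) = [ - 974, - 686.2, 684.51]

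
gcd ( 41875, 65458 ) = 1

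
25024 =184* 136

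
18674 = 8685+9989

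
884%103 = 60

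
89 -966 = - 877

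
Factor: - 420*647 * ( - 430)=2^3*3^1*5^2 * 7^1*43^1*647^1 =116848200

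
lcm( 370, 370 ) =370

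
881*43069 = 37943789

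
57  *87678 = 4997646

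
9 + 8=17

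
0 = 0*476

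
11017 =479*23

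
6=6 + 0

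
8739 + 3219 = 11958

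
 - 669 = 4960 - 5629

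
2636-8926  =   - 6290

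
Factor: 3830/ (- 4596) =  - 2^( - 1)*3^ (-1)*5^1 = -5/6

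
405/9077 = 405/9077 = 0.04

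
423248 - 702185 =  - 278937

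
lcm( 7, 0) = 0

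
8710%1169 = 527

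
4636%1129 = 120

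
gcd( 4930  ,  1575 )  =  5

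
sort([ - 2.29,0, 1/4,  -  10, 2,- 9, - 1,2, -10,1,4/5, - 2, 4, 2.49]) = [ - 10, - 10,-9, -2.29, - 2, -1,  0, 1/4,4/5,  1, 2,2,2.49, 4 ] 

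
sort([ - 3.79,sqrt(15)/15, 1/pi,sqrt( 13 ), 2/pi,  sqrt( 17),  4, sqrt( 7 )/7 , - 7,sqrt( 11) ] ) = [ - 7, - 3.79,sqrt(15)/15,  1/pi, sqrt ( 7 )/7,2/pi,  sqrt( 11 ),sqrt( 13),4,sqrt( 17 )]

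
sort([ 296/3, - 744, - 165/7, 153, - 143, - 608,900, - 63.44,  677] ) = [-744, - 608,-143,- 63.44, - 165/7,  296/3, 153, 677, 900]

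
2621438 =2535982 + 85456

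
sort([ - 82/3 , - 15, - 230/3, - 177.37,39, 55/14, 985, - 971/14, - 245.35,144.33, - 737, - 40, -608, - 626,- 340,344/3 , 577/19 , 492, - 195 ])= [  -  737, - 626,- 608, - 340, - 245.35 ,-195 ,-177.37, - 230/3, - 971/14, - 40,  -  82/3, - 15, 55/14 , 577/19, 39,344/3, 144.33,492,  985 ]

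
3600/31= 3600/31 = 116.13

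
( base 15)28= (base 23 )1f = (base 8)46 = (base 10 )38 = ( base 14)2a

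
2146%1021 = 104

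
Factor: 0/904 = 0=0^1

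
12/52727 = 12/52727= 0.00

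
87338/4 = 21834 + 1/2 = 21834.50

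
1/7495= 1/7495 = 0.00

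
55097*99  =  5454603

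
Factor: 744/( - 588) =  - 2^1*7^( - 2 )*31^1 = - 62/49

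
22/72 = 11/36 = 0.31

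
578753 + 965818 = 1544571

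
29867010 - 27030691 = 2836319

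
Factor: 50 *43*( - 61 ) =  - 131150= - 2^1*5^2 * 43^1*61^1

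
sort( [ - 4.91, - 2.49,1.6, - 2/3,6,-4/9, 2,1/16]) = [ - 4.91,  -  2.49, - 2/3, - 4/9,1/16,1.6,2,  6] 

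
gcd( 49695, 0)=49695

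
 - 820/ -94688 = 205/23672 = 0.01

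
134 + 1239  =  1373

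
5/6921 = 5/6921 =0.00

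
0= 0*26923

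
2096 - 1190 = 906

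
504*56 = 28224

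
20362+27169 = 47531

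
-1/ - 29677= 1/29677 = 0.00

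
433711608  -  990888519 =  - 557176911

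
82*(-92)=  - 7544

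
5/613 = 5/613 = 0.01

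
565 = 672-107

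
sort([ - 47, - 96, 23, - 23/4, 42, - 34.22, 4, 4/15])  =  [  -  96, - 47,- 34.22, - 23/4, 4/15,  4,23,42]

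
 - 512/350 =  - 2 + 94/175 = - 1.46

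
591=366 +225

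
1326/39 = 34=34.00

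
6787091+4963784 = 11750875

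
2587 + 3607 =6194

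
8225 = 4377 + 3848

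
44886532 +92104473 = 136991005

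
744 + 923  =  1667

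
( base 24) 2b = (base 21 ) 2H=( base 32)1r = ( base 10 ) 59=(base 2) 111011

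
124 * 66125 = 8199500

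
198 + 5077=5275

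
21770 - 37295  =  -15525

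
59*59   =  3481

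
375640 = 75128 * 5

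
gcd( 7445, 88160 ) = 5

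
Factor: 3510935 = 5^1*73^1*9619^1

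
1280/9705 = 256/1941=0.13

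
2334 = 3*778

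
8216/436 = 2054/109 = 18.84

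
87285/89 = 980+65/89 = 980.73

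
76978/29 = 2654 + 12/29=2654.41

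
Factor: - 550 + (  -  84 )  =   - 634 = -  2^1*317^1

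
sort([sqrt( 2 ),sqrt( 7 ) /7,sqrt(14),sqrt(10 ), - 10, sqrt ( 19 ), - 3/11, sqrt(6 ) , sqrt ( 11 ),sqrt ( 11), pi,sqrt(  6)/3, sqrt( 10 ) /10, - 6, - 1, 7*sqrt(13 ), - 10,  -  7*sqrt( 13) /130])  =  [- 10, - 10, - 6, - 1, - 3/11, - 7*sqrt( 13 ) /130, sqrt ( 10)/10,sqrt(7 )/7, sqrt( 6 ) /3,sqrt(2), sqrt( 6 ), pi,sqrt( 10 ),sqrt( 11),sqrt(11 ),sqrt (14),sqrt( 19 ),7*sqrt(13 )]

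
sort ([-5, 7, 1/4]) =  [ - 5, 1/4, 7]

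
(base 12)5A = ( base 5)240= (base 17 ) 42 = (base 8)106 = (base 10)70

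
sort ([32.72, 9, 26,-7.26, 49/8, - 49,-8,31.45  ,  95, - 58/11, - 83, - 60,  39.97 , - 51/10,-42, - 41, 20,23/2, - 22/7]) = [ - 83,-60, - 49, - 42, - 41, - 8, - 7.26, - 58/11,-51/10,  -  22/7,49/8,  9,23/2 , 20,  26,31.45,32.72,  39.97,  95 ] 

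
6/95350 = 3/47675 = 0.00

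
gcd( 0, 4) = 4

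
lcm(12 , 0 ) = 0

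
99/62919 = 11/6991 = 0.00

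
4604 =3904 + 700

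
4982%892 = 522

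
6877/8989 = 6877/8989= 0.77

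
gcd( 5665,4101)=1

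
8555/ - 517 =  - 8555/517=-  16.55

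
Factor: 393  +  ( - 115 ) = 2^1*139^1 = 278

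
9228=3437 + 5791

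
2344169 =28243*83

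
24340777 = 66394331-42053554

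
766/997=766/997=0.77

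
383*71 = 27193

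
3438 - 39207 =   -  35769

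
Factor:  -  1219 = -23^1*53^1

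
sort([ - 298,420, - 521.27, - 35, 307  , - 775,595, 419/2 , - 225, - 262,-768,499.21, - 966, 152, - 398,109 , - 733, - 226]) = [ - 966,  -  775, - 768, - 733, - 521.27, - 398, - 298, - 262  ,  -  226 , - 225, - 35,109 , 152, 419/2, 307,420, 499.21, 595]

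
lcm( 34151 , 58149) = 2151513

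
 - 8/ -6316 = 2/1579= 0.00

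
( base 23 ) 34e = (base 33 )1IA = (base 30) 1qd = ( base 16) 69D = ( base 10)1693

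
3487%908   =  763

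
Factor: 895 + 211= 1106  =  2^1*7^1*79^1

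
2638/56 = 1319/28 = 47.11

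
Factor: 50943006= 2^1*3^5 * 37^1*2833^1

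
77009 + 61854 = 138863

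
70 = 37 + 33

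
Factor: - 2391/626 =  - 2^(-1)*3^1*313^(-1)*  797^1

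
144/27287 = 144/27287 =0.01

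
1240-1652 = -412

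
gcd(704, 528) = 176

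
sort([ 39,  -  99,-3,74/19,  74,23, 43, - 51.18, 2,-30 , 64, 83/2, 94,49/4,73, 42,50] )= [ - 99, - 51.18,-30,  -  3,2,74/19,49/4,23,39 , 83/2,42,43,50,64,73,  74,94 ]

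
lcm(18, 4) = 36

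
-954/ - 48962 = 477/24481= 0.02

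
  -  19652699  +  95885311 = 76232612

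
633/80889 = 211/26963 = 0.01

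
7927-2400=5527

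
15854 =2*7927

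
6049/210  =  6049/210 = 28.80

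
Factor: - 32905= - 5^1*6581^1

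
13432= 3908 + 9524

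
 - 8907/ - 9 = 989 + 2/3 = 989.67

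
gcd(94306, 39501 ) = 1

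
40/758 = 20/379 = 0.05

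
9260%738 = 404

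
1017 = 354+663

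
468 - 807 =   -  339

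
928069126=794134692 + 133934434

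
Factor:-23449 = -131^1*179^1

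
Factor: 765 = 3^2 *5^1*17^1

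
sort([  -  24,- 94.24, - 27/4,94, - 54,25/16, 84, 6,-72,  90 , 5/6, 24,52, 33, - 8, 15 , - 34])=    [ - 94.24 ,  -  72, - 54, - 34,-24, - 8,- 27/4,5/6,  25/16,6, 15 , 24, 33, 52  ,  84,  90,94]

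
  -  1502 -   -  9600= 8098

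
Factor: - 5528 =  - 2^3*691^1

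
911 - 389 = 522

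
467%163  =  141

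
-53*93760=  - 4969280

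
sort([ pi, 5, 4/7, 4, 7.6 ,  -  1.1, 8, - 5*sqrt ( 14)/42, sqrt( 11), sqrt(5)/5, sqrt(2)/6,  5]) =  [- 1.1 ,  -  5*sqrt(14)/42, sqrt (2 )/6,  sqrt( 5 ) /5, 4/7 , pi, sqrt( 11), 4,5, 5,7.6,8 ]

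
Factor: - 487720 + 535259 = 47539=137^1*347^1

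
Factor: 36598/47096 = 631/812 = 2^( - 2 )  *  7^ ( - 1 )*29^( - 1) * 631^1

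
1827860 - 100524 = 1727336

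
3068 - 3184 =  - 116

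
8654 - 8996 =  - 342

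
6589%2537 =1515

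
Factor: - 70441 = - 7^1*29^1*347^1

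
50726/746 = 25363/373 = 68.00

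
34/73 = 34/73= 0.47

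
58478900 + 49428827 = 107907727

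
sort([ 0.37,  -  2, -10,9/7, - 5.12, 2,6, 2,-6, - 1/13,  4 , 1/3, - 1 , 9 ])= [-10, - 6, -5.12, - 2, - 1, - 1/13,  1/3, 0.37,9/7,2, 2,4 , 6,9 ]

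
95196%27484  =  12744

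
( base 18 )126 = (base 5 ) 2431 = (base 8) 556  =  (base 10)366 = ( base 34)aq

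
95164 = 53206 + 41958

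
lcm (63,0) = 0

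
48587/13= 3737 + 6/13 = 3737.46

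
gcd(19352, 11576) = 8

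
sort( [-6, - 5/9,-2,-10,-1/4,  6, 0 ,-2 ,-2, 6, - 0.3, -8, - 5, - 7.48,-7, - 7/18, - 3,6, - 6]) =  [ -10, - 8, - 7.48, - 7, - 6, - 6,- 5,-3, - 2,  -  2, - 2,-5/9, - 7/18 , - 0.3,-1/4,0,6 , 6,6]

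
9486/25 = 9486/25 = 379.44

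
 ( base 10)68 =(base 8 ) 104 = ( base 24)2K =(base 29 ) 2a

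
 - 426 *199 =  - 84774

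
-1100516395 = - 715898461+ - 384617934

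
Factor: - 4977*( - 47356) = 235690812= 2^2*3^2*7^1* 79^1 * 11839^1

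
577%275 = 27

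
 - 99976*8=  - 799808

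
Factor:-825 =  - 3^1*5^2*11^1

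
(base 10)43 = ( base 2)101011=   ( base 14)31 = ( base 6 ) 111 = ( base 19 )25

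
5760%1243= 788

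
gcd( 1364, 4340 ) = 124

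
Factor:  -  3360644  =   - 2^2 *7^1*19^1*6317^1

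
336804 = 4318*78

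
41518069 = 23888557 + 17629512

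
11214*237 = 2657718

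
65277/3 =21759 = 21759.00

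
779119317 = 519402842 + 259716475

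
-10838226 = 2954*(-3669 ) 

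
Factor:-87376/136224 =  - 2^(  -  1 )*3^(-2)  *  11^( - 1 )*127^1  =  -127/198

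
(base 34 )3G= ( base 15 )7d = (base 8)166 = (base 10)118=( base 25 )4I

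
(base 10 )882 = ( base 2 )1101110010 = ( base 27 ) 15i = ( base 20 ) 242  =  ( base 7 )2400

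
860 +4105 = 4965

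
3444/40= 861/10 =86.10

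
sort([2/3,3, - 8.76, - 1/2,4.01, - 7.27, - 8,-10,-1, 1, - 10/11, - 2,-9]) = [ - 10, - 9, - 8.76, - 8, - 7.27, - 2, - 1, - 10/11, - 1/2, 2/3,1,3,4.01 ] 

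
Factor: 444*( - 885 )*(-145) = 56976300 = 2^2 * 3^2*5^2*29^1*37^1*59^1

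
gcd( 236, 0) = 236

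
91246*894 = 81573924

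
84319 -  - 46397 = 130716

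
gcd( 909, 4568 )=1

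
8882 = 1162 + 7720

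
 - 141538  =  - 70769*2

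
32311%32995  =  32311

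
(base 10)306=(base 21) ec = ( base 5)2211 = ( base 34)90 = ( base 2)100110010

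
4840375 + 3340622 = 8180997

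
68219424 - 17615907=50603517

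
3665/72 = 3665/72 = 50.90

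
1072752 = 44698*24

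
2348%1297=1051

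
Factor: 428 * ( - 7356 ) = -2^4 * 3^1 * 107^1*613^1 = - 3148368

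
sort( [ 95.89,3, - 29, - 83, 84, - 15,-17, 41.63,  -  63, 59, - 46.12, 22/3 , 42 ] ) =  [ - 83,  -  63, - 46.12, - 29, - 17,-15,3, 22/3,41.63, 42, 59 , 84, 95.89 ] 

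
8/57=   8/57= 0.14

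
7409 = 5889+1520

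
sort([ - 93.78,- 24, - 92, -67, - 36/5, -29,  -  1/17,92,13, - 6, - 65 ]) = [ - 93.78,-92,- 67, - 65,-29,-24,-36/5,-6 , - 1/17,13, 92]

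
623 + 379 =1002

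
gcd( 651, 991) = 1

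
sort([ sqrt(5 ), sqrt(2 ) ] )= [ sqrt(2), sqrt(5) ]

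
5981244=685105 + 5296139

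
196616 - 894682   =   - 698066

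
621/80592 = 9/1168 = 0.01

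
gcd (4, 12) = 4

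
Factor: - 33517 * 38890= - 1303476130 = - 2^1*5^1*11^2 *277^1 *3889^1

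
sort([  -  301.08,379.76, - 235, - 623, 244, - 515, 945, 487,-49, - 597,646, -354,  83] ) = [ - 623, - 597, - 515,-354, - 301.08, - 235, - 49 , 83, 244, 379.76,487, 646, 945 ] 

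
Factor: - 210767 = - 19^1*11093^1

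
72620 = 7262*10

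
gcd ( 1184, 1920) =32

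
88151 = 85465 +2686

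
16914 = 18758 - 1844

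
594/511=594/511 = 1.16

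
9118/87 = 104 + 70/87 = 104.80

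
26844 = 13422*2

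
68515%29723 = 9069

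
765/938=765/938 =0.82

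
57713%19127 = 332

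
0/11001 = 0 = 0.00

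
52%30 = 22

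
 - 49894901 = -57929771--8034870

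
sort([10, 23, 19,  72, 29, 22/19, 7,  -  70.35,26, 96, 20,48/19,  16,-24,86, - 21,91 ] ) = [ - 70.35, - 24,  -  21 , 22/19, 48/19,7,10, 16,19, 20,23,26 , 29,72,  86,91,96] 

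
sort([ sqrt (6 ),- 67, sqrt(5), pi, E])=[ - 67,sqrt (5),sqrt( 6), E,pi]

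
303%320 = 303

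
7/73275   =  7/73275 = 0.00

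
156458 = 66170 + 90288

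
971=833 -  - 138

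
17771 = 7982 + 9789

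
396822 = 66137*6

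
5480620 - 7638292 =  - 2157672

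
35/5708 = 35/5708 = 0.01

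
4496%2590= 1906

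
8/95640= 1/11955 = 0.00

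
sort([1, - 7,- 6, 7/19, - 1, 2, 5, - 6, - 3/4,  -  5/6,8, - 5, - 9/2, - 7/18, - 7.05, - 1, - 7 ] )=[ - 7.05, - 7, - 7, - 6, - 6 , - 5, - 9/2, - 1, - 1, - 5/6, - 3/4, - 7/18, 7/19, 1,2, 5, 8]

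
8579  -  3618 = 4961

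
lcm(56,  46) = 1288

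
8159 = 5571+2588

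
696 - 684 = 12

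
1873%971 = 902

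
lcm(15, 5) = 15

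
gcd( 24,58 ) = 2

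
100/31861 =100/31861  =  0.00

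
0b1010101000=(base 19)1GF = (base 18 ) 21E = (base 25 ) 125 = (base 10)680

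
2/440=1/220 = 0.00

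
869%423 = 23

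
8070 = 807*10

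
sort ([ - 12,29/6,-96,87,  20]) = [ - 96, - 12, 29/6,20,87 ]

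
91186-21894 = 69292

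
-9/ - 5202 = 1/578 = 0.00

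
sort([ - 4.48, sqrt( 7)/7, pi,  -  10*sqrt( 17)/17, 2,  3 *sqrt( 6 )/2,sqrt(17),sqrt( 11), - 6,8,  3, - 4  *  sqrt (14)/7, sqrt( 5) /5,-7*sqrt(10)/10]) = [ - 6, - 4.48, - 10*sqrt ( 17)/17, - 7*sqrt(10)/10, - 4 * sqrt( 14)/7,sqrt(7) /7, sqrt ( 5 ) /5, 2,3,pi,sqrt( 11), 3*sqrt( 6)/2,  sqrt(17), 8 ] 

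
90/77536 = 45/38768=0.00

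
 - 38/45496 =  - 19/22748 =- 0.00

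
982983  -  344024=638959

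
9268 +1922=11190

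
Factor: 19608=2^3*3^1*19^1*43^1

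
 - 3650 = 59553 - 63203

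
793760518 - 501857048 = 291903470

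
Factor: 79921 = 229^1*349^1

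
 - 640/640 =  - 1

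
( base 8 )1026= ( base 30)HO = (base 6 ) 2250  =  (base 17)1e7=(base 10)534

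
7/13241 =7/13241 = 0.00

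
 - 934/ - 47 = 934/47 = 19.87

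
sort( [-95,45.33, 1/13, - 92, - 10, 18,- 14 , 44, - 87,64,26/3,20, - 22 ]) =[ - 95,-92, - 87,-22, - 14,-10,1/13, 26/3,18,  20,44,45.33 , 64 ] 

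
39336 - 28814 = 10522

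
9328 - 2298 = 7030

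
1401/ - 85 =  - 1401/85 = - 16.48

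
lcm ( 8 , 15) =120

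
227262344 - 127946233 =99316111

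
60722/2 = 30361 = 30361.00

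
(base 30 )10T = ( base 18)2FB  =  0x3a1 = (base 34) rb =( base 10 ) 929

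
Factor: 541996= 2^2*7^1*13^1 *1489^1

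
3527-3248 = 279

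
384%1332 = 384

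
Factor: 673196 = 2^2*31^1*61^1*89^1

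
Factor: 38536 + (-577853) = -539317 = - 379^1*1423^1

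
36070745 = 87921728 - 51850983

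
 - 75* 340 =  - 25500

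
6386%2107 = 65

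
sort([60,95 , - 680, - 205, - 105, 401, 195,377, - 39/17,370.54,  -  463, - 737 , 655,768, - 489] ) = [ - 737, - 680, - 489, - 463, - 205, - 105, - 39/17,60,95,195, 370.54,377,401,655,768 ] 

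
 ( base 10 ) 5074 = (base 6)35254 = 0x13D2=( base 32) 4ui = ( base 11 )38A3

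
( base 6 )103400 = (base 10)8568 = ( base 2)10000101111000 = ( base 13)3b91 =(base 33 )7sl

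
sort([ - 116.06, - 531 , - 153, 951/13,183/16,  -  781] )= [  -  781,-531,-153, - 116.06, 183/16, 951/13 ]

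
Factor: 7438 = 2^1 *3719^1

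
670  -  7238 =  -6568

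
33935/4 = 33935/4 = 8483.75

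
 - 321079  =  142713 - 463792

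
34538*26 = 897988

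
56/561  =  56/561 = 0.10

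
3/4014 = 1/1338 = 0.00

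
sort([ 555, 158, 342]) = [ 158, 342, 555] 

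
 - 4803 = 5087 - 9890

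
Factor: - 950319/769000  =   - 2^ (  -  3)*3^3*5^( - 3 )*61^1*577^1*769^( - 1)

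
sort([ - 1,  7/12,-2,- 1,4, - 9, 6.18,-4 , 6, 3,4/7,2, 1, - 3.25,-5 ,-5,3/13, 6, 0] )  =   [-9,-5, - 5,-4  , - 3.25, - 2, - 1, - 1,0,3/13, 4/7 , 7/12, 1,2 , 3, 4,6, 6, 6.18 ] 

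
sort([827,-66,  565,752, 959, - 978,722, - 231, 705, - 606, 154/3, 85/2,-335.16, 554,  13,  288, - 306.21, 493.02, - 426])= [ - 978 , - 606, - 426,- 335.16, - 306.21,  -  231,- 66,13, 85/2,154/3,288 , 493.02, 554,565, 705 , 722,752, 827,  959]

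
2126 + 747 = 2873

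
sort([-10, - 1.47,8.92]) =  [ - 10, - 1.47,  8.92]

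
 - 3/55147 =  - 1 + 55144/55147  =  -  0.00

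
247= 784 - 537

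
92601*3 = 277803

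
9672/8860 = 1 + 203/2215 = 1.09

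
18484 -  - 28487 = 46971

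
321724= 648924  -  327200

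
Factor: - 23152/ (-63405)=2^4 * 3^(  -  2)*5^ (-1 )*1409^( - 1)*1447^1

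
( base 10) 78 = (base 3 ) 2220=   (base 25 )33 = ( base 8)116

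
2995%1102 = 791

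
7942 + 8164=16106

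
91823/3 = 91823/3=30607.67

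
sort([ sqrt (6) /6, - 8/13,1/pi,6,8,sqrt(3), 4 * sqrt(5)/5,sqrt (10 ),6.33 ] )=[ - 8/13 , 1/pi , sqrt( 6)/6, sqrt(3 ), 4*sqrt(5 )/5,sqrt( 10),6, 6.33,8]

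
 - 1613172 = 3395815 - 5008987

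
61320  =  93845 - 32525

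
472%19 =16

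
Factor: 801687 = 3^1 * 267229^1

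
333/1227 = 111/409 = 0.27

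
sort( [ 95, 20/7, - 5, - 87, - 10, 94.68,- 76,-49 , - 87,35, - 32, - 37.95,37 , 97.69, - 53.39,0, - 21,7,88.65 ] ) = [ - 87, - 87,-76, - 53.39,-49,-37.95, - 32, - 21, - 10,  -  5,0, 20/7, 7,35,37, 88.65,94.68,95,  97.69 ]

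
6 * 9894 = 59364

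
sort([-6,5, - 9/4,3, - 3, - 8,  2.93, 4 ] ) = [ - 8, - 6, - 3, - 9/4,2.93,3,  4, 5]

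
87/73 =1 + 14/73= 1.19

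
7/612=7/612 = 0.01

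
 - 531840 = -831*640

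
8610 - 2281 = 6329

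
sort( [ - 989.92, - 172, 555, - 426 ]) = [ - 989.92, - 426, - 172,555 ]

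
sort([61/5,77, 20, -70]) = [ - 70, 61/5, 20 , 77]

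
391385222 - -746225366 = 1137610588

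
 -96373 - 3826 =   -  100199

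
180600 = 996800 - 816200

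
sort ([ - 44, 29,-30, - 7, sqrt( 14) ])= [-44, - 30, - 7,sqrt( 14), 29 ]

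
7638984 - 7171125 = 467859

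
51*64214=3274914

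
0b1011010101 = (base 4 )23111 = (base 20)1g5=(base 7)2054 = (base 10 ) 725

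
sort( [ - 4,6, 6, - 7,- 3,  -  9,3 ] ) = [ - 9, - 7, - 4, - 3, 3,6,6] 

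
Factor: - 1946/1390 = -5^( - 1 )*7^1 = - 7/5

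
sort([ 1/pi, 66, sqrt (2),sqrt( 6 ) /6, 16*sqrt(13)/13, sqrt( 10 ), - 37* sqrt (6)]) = [ - 37* sqrt( 6), 1/pi,sqrt(6 )/6, sqrt( 2 ), sqrt(10 ), 16*sqrt( 13 ) /13, 66] 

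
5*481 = 2405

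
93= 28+65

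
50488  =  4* 12622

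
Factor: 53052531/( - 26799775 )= - 3^1*5^( - 2)*7^1*73^1 * 34607^1*1071991^( - 1)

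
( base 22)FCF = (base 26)b3p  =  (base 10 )7539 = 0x1d73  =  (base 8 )16563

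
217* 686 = 148862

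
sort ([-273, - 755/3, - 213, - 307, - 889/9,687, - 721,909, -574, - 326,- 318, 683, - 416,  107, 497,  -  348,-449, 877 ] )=[-721,  -  574, - 449,-416, - 348,- 326, - 318, - 307 ,  -  273,  -  755/3 , - 213 ,-889/9, 107,497,683,687,877,909 ] 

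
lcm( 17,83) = 1411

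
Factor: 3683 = 29^1*127^1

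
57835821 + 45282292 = 103118113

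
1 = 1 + 0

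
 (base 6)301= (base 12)91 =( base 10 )109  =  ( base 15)74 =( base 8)155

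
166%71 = 24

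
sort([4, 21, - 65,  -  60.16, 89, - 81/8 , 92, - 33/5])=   [  -  65, - 60.16, - 81/8, - 33/5,4, 21,89 , 92 ]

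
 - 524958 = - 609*862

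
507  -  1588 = -1081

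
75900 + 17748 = 93648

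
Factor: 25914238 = 2^1*7^2*23^1*11497^1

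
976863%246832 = 236367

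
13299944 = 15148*878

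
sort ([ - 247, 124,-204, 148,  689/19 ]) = [-247 , - 204, 689/19,124, 148] 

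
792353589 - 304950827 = 487402762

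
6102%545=107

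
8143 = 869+7274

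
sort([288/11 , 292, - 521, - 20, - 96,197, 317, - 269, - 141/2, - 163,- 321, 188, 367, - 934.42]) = [ - 934.42, - 521, - 321, - 269, - 163, - 96, - 141/2,-20,288/11,188 , 197, 292,  317, 367 ] 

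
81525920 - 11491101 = 70034819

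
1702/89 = 1702/89 = 19.12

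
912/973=912/973 = 0.94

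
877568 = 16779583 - 15902015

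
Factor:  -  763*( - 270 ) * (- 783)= - 2^1 *3^6*5^1  *  7^1*29^1*109^1 = - 161305830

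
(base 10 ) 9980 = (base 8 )23374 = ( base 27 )dih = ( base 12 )5938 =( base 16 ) 26FC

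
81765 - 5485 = 76280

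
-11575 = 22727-34302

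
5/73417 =5/73417 = 0.00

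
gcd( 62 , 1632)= 2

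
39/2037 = 13/679 =0.02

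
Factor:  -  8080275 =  - 3^1*5^2*7^1*15391^1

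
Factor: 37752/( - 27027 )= - 88/63 = - 2^3*3^( - 2)*7^( - 1 ) * 11^1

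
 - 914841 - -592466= - 322375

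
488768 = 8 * 61096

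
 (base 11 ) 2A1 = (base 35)a3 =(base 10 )353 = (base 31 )bc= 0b101100001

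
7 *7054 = 49378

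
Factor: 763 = 7^1 * 109^1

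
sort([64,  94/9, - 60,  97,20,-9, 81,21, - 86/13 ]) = [ - 60, - 9, - 86/13,  94/9, 20,  21,64 , 81,97] 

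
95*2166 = 205770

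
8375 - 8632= - 257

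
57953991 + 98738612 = 156692603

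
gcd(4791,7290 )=3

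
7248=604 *12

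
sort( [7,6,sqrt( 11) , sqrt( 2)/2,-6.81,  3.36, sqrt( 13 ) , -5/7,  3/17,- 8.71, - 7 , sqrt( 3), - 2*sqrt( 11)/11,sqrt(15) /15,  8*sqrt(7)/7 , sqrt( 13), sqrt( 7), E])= [- 8.71, - 7,-6.81 ,  -  5/7, - 2 * sqrt( 11 )/11,  3/17,sqrt( 15 ) /15,  sqrt( 2)/2,sqrt(3),sqrt(7), E,  8 * sqrt ( 7)/7,  sqrt( 11 ),3.36,  sqrt (13),sqrt(13), 6,7]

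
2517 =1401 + 1116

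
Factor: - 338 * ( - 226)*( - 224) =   -  2^7*7^1*13^2 *113^1 = - 17110912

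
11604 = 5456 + 6148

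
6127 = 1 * 6127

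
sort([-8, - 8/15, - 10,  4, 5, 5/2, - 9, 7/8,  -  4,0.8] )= [  -  10, - 9,-8,-4,-8/15, 0.8, 7/8,5/2 , 4, 5]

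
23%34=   23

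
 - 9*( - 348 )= 3132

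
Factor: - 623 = - 7^1*89^1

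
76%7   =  6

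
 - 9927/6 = - 1655 + 1/2 = - 1654.50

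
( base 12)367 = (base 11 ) 425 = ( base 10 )511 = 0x1FF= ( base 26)jh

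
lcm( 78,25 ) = 1950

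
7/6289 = 7/6289 = 0.00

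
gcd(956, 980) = 4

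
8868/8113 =8868/8113 = 1.09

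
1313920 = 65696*20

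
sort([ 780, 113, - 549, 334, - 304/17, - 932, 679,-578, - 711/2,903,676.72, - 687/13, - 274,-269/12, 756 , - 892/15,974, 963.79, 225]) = [ - 932,  -  578, - 549, - 711/2 , - 274, - 892/15, - 687/13, - 269/12,-304/17, 113,225, 334,  676.72, 679,756,780,903, 963.79,974]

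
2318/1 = 2318 = 2318.00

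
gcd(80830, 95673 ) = 1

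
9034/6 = 1505 + 2/3  =  1505.67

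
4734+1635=6369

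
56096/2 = 28048 = 28048.00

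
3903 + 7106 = 11009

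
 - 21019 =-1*21019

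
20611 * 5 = 103055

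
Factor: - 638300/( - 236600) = 2^( - 1)*7^( - 1) * 13^( - 1)*491^1 = 491/182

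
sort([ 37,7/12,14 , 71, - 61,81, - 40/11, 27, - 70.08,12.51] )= [ - 70.08, - 61,-40/11,7/12,12.51,14,27,37,71,81]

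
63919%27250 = 9419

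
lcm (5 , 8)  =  40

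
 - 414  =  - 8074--7660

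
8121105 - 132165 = 7988940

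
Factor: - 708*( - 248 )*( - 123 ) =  - 21596832 = - 2^5*3^2*31^1*41^1*59^1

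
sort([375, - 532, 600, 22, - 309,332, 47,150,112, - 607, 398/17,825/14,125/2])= [ - 607, - 532, -309,22,398/17,47,825/14, 125/2,  112 , 150,  332, 375,600]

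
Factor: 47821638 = 2^1 * 3^1  *29^1*274837^1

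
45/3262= 45/3262 = 0.01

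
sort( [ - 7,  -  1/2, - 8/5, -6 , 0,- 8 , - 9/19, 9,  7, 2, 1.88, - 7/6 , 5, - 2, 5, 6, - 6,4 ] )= [ - 8, - 7, - 6,- 6, - 2, - 8/5, - 7/6, - 1/2, - 9/19,0, 1.88, 2, 4,5,5, 6, 7,9 ] 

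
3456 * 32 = 110592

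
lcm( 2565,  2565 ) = 2565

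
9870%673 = 448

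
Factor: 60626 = 2^1*30313^1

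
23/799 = 23/799 = 0.03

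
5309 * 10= 53090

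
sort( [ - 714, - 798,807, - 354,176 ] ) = [  -  798, - 714, - 354,176,807]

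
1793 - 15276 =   -  13483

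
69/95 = 69/95=0.73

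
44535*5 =222675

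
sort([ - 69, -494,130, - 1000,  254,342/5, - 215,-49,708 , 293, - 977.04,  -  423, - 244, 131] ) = [ - 1000 , - 977.04, - 494, - 423, - 244,  -  215, - 69, - 49, 342/5,130,131, 254,293,708]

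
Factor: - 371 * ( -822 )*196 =59772552 = 2^3*3^1*7^3*53^1*137^1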